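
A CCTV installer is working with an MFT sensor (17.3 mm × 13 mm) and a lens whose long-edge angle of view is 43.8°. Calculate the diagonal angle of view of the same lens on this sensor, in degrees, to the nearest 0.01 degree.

From the long-edge AOV: f = 17.3 / (2·tan(21.9°)) = 17.3 / 0.80399 ≈ 21.5176 mm.
Sensor diagonal = √(17.3² + 13²) = √468.2900 ≈ 21.6400 mm.
Diagonal AOV = 2·arctan(21.6400 / (2 × 21.5176)) = 2·arctan(0.50285) ≈ 53.3907°.

53.39°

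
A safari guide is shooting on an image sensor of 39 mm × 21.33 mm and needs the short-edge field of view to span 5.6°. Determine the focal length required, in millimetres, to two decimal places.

218.06 mm

From α = 2·arctan(h/2f) we get f = h / (2·tan(α/2)).
With h = 21.33 mm and α/2 = 2.8°, tan(α/2) ≈ 0.04891, so f ≈ 21.33 / 0.09782 ≈ 218.0618 mm.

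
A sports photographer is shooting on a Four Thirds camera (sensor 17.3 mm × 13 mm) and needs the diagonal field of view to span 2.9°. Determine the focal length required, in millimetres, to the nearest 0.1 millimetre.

427.5 mm

Sensor diagonal = √(17.3² + 13²) = √468.2900 ≈ 21.6400 mm.
From α = 2·arctan(d/2f) we get f = d / (2·tan(α/2)).
With d = 21.6400 mm and α/2 = 1.45°, tan(α/2) ≈ 0.02531, so f ≈ 21.6400 / 0.05063 ≈ 427.4540 mm.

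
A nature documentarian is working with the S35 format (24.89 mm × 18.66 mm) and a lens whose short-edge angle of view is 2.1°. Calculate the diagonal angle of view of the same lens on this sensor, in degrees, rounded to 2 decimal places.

3.50°

From the short-edge AOV: f = 18.66 / (2·tan(1.05°)) = 18.66 / 0.03666 ≈ 509.0569 mm.
Sensor diagonal = √(24.89² + 18.66²) = √967.7077 ≈ 31.1080 mm.
Diagonal AOV = 2·arctan(31.1080 / (2 × 509.0569)) = 2·arctan(0.03055) ≈ 3.5002°.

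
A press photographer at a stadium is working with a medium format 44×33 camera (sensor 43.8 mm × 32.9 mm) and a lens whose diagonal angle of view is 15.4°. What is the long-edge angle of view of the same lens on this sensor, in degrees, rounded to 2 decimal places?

12.34°

Sensor diagonal = √(43.8² + 32.9²) = √3000.8500 ≈ 54.7800 mm.
From the diagonal AOV: f = 54.7800 / (2·tan(7.7°)) = 54.7800 / 0.27041 ≈ 202.5809 mm.
Long-edge AOV = 2·arctan(43.8 / (2 × 202.5809)) = 2·arctan(0.10810) ≈ 12.3400°.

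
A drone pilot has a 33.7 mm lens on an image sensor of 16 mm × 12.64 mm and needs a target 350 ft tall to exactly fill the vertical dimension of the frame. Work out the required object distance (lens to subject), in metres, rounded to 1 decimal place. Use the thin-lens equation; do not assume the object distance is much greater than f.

284.5 m

W: 350 ft × 304.8 mm/ft = 106680.00 mm.
Magnification m = h/W = dᵢ/dₒ; combined with 1/f = 1/dₒ + 1/dᵢ this gives dₒ = f·(1 + W/h).
dₒ = 33.7 mm × (1 + 106680/12.64) = 33.7 × 8440.8731 ≈ 284457.425 mm = 284.457 m.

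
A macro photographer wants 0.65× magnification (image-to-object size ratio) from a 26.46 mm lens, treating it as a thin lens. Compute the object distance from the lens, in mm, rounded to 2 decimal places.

67.17 mm

With m = dᵢ/dₒ and 1/f = 1/dₒ + 1/dᵢ, substituting dᵢ = m·dₒ gives 1/f = (1 + 1/m)/dₒ, hence dₒ = f·(1 + 1/m).
dₒ = 26.46 × (1 + 1/0.65) = 26.46 × 2.53846 ≈ 67.168 mm.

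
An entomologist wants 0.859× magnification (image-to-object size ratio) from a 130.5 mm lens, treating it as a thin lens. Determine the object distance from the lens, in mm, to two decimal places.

282.42 mm

With m = dᵢ/dₒ and 1/f = 1/dₒ + 1/dᵢ, substituting dᵢ = m·dₒ gives 1/f = (1 + 1/m)/dₒ, hence dₒ = f·(1 + 1/m).
dₒ = 130.5 × (1 + 1/0.859) = 130.5 × 2.16414 ≈ 282.421 mm.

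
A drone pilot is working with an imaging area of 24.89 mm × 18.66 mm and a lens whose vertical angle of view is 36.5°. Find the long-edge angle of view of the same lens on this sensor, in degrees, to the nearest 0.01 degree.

From the vertical AOV: f = 18.66 / (2·tan(18.25°)) = 18.66 / 0.65950 ≈ 28.2941 mm.
Long-edge AOV = 2·arctan(24.89 / (2 × 28.2941)) = 2·arctan(0.43984) ≈ 47.4840°.

47.48°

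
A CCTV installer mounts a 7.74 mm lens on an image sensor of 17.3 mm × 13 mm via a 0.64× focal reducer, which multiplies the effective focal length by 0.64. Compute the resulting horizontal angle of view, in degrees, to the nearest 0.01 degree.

120.40°

Effective focal length f = 7.74 × 0.64 = 4.9536 mm.
α = 2·arctan(17.3 / (2 × 4.9536)) = 2·arctan(1.74620) ≈ 120.4030°.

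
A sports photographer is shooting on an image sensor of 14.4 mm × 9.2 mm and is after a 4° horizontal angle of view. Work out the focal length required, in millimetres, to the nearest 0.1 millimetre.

206.2 mm

From α = 2·arctan(w/2f) we get f = w / (2·tan(α/2)).
With w = 14.4 mm and α/2 = 2°, tan(α/2) ≈ 0.03492, so f ≈ 14.4 / 0.06984 ≈ 206.1810 mm.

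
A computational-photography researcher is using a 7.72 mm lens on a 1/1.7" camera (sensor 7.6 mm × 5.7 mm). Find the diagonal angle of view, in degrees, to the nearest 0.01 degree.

63.21°

Sensor diagonal = √(7.6² + 5.7²) = √90.2500 ≈ 9.5000 mm.
Angle of view α = 2·arctan(d/2f) with d = 9.5000 mm and f = 7.72 mm.
d/2f = 0.61528; arctan(0.61528) ≈ 31.6034°, so α ≈ 63.2067°.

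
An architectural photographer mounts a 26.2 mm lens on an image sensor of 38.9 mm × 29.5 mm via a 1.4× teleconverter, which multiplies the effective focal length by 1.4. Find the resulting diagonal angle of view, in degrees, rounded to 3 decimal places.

67.287°

Effective focal length f = 26.2 × 1.4 = 36.68 mm.
Sensor diagonal = √(38.9² + 29.5²) = √2383.4600 ≈ 48.8207 mm.
α = 2·arctan(48.821 / (2 × 36.68)) = 2·arctan(0.66549) ≈ 67.2871°.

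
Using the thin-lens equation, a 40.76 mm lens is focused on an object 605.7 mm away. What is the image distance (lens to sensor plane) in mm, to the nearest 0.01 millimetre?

43.70 mm

1/dᵢ = 1/f − 1/dₒ = 1/40.76 − 1/605.7 = 0.0228829 mm⁻¹.
dᵢ = 1/0.0228829 ≈ 43.7008 mm.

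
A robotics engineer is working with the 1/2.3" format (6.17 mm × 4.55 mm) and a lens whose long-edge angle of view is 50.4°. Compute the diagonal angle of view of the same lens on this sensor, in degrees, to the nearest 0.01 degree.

From the long-edge AOV: f = 6.17 / (2·tan(25.2°)) = 6.17 / 0.94113 ≈ 6.5560 mm.
Sensor diagonal = √(6.17² + 4.55²) = √58.7714 ≈ 7.6663 mm.
Diagonal AOV = 2·arctan(7.6663 / (2 × 6.5560)) = 2·arctan(0.58468) ≈ 60.6278°.

60.63°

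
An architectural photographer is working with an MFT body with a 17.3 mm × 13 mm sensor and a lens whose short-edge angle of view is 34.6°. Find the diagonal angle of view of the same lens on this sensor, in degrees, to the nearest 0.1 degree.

54.8°

From the short-edge AOV: f = 13 / (2·tan(17.3°)) = 13 / 0.62293 ≈ 20.8691 mm.
Sensor diagonal = √(17.3² + 13²) = √468.2900 ≈ 21.6400 mm.
Diagonal AOV = 2·arctan(21.6400 / (2 × 20.8691)) = 2·arctan(0.51847) ≈ 54.8108°.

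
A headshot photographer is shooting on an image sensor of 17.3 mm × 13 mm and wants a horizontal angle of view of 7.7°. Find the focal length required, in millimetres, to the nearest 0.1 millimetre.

From α = 2·arctan(w/2f) we get f = w / (2·tan(α/2)).
With w = 17.3 mm and α/2 = 3.85°, tan(α/2) ≈ 0.06730, so f ≈ 17.3 / 0.13459 ≈ 128.5357 mm.

128.5 mm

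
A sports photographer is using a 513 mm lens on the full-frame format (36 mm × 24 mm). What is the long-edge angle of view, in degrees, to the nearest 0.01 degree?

Angle of view α = 2·arctan(w/2f) with w = 36 mm and f = 513 mm.
w/2f = 0.03509; arctan(0.03509) ≈ 2.0096°, so α ≈ 4.0191°.

4.02°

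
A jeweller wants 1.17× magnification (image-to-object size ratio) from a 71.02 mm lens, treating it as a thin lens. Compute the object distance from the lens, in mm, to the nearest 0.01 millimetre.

131.72 mm

With m = dᵢ/dₒ and 1/f = 1/dₒ + 1/dᵢ, substituting dᵢ = m·dₒ gives 1/f = (1 + 1/m)/dₒ, hence dₒ = f·(1 + 1/m).
dₒ = 71.02 × (1 + 1/1.17) = 71.02 × 1.85470 ≈ 131.721 mm.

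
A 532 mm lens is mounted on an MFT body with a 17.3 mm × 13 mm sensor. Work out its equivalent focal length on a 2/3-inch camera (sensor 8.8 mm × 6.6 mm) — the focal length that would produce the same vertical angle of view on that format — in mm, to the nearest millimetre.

Equal angle of view means equal height/f ratio, so f₂ = f₁ · (height₂/height₁) = 532 × 6.6/13.
f₂ = 532 × 0.50769 ≈ 270.092 mm.

270 mm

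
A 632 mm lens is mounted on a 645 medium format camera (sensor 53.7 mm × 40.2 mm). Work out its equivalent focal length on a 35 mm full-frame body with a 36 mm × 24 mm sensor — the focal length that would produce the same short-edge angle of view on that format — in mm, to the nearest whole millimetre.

377 mm

Equal angle of view means equal height/f ratio, so f₂ = f₁ · (height₂/height₁) = 632 × 24/40.2.
f₂ = 632 × 0.59701 ≈ 377.313 mm.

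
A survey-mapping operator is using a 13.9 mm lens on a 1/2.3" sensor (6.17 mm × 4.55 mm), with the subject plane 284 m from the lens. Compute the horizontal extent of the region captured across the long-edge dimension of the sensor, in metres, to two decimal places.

126.06 m

dₒ: 284 m = 284000 mm.
Similar triangles through the lens centre give W/dₒ = w/dᵢ; with 1/f = 1/dₒ + 1/dᵢ this gives W = w·(dₒ − f)/f.
W = 6.17 mm × (284000 − 13.9) / 13.9 = 6.17 × 20430.6547 ≈ 126057.139 mm = 126.057 m.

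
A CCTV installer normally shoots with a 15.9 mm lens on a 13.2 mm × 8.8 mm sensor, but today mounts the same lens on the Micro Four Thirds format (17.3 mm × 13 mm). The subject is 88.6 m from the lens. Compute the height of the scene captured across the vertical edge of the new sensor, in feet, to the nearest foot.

The focal length stays 15.9 mm; the relevant sensor dimension is now h = 13 mm. Object distance dₒ = 88.6 m = 88600 mm.
Thin-lens field height W = h·(dₒ − f)/f = 13 × (88600 − 15.9)/15.9 ≈ 72427.252 mm = 72427.252/304.8 ft = 237.622 ft.

238 ft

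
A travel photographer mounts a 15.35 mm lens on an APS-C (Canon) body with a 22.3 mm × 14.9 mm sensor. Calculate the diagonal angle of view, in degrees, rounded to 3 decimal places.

82.281°

Sensor diagonal = √(22.3² + 14.9²) = √719.3000 ≈ 26.8198 mm.
Angle of view α = 2·arctan(d/2f) with d = 26.8198 mm and f = 15.35 mm.
d/2f = 0.87361; arctan(0.87361) ≈ 41.1407°, so α ≈ 82.2815°.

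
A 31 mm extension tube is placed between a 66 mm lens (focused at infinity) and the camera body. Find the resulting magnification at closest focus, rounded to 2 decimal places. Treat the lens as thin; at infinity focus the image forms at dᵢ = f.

The tube moves the image plane from f to f + e, so dᵢ = 66 + 31 = 97 mm. Focus is achieved when 1/f = 1/dₒ + 1/dᵢ, giving dₒ = 1/(1/f − 1/(f+e)).
Magnification m = dᵢ/dₒ = (f+e)·(1/f − 1/(f+e)) = e/f = 31/66 ≈ 0.4697.

0.47×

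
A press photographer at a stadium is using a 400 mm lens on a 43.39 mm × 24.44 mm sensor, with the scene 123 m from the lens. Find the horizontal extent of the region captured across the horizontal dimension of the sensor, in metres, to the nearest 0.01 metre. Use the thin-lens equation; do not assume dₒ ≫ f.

13.30 m

dₒ: 123 m = 123000 mm.
Similar triangles through the lens centre give W/dₒ = w/dᵢ; with 1/f = 1/dₒ + 1/dᵢ this gives W = w·(dₒ − f)/f.
W = 43.39 mm × (123000 − 400) / 400 = 43.39 × 306.5000 ≈ 13299.035 mm = 13.299 m.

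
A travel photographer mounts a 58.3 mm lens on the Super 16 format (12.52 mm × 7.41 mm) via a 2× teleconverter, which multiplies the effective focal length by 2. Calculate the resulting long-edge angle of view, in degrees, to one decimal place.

6.1°

Effective focal length f = 58.3 × 2 = 116.6 mm.
α = 2·arctan(12.52 / (2 × 116.6)) = 2·arctan(0.05369) ≈ 6.1463°.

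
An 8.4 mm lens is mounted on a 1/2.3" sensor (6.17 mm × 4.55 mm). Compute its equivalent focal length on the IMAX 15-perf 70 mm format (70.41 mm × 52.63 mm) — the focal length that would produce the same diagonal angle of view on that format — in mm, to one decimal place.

Sensor diagonal = √(6.17² + 4.55²) = √58.7714 ≈ 7.6663 mm.
Sensor diagonal = √(70.41² + 52.63²) = √7727.4850 ≈ 87.9061 mm.
Equal angle of view means equal diagonal/f ratio, so f₂ = f₁ · (diagonal₂/diagonal₁) = 8.4 × 87.9061/7.6663.
f₂ = 8.4 × 11.46664 ≈ 96.320 mm.

96.3 mm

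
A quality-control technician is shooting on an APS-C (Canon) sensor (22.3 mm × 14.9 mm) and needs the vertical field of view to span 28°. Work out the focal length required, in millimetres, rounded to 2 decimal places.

From α = 2·arctan(h/2f) we get f = h / (2·tan(α/2)).
With h = 14.9 mm and α/2 = 14°, tan(α/2) ≈ 0.24933, so f ≈ 14.9 / 0.49866 ≈ 29.8803 mm.

29.88 mm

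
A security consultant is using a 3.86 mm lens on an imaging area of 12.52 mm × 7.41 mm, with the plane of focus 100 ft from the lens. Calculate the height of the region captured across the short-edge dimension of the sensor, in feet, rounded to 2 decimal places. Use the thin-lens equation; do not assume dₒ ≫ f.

191.94 ft

dₒ: 100 ft × 304.8 mm/ft = 30480.00 mm.
Similar triangles through the lens centre give W/dₒ = h/dᵢ; with 1/f = 1/dₒ + 1/dᵢ this gives W = h·(dₒ − f)/f.
W = 7.41 mm × (30480 − 3.86) / 3.86 = 7.41 × 7895.3728 ≈ 58504.712 mm = 58504.712/304.8 ft = 191.945 ft.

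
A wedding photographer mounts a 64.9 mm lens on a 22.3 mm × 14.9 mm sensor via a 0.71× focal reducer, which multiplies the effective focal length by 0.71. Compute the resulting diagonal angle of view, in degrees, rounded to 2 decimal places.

32.45°

Effective focal length f = 64.9 × 0.71 = 46.079 mm.
Sensor diagonal = √(22.3² + 14.9²) = √719.3000 ≈ 26.8198 mm.
α = 2·arctan(26.820 / (2 × 46.079)) = 2·arctan(0.29102) ≈ 32.4520°.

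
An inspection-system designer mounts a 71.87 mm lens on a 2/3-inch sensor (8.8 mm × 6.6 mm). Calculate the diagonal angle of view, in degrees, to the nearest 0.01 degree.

Sensor diagonal = √(8.8² + 6.6²) = √121.0000 ≈ 11.0000 mm.
Angle of view α = 2·arctan(d/2f) with d = 11.0000 mm and f = 71.87 mm.
d/2f = 0.07653; arctan(0.07653) ≈ 4.3761°, so α ≈ 8.7523°.

8.75°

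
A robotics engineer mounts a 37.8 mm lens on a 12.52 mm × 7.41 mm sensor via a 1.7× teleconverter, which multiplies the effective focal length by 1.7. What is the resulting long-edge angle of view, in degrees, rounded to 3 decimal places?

11.128°

Effective focal length f = 37.8 × 1.7 = 64.26 mm.
α = 2·arctan(12.52 / (2 × 64.26)) = 2·arctan(0.09742) ≈ 11.1280°.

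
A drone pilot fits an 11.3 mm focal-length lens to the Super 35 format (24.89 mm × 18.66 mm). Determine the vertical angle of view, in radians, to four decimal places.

1.3804 rad

Angle of view α = 2·arctan(h/2f) with h = 18.66 mm and f = 11.3 mm.
h/2f = 0.82566; arctan(0.82566) ≈ 0.6902 rad, so α ≈ 1.3804 rad.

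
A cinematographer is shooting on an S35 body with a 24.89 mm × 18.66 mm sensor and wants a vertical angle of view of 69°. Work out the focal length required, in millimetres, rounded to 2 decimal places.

13.58 mm

From α = 2·arctan(h/2f) we get f = h / (2·tan(α/2)).
With h = 18.66 mm and α/2 = 34.5°, tan(α/2) ≈ 0.68728, so f ≈ 18.66 / 1.37456 ≈ 13.5752 mm.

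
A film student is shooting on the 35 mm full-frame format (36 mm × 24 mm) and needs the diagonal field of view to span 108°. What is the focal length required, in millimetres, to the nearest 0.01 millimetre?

Sensor diagonal = √(36² + 24²) = √1872.0000 ≈ 43.2666 mm.
From α = 2·arctan(d/2f) we get f = d / (2·tan(α/2)).
With d = 43.2666 mm and α/2 = 54°, tan(α/2) ≈ 1.37638, so f ≈ 43.2666 / 2.75276 ≈ 15.7175 mm.

15.72 mm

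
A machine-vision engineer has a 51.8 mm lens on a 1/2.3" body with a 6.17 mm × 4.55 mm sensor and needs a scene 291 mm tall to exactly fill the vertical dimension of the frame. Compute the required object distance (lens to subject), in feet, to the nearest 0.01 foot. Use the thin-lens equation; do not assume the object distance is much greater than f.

Magnification m = h/W = dᵢ/dₒ; combined with 1/f = 1/dₒ + 1/dᵢ this gives dₒ = f·(1 + W/h).
dₒ = 51.8 mm × (1 + 291/4.55) = 51.8 × 64.9560 ≈ 3364.723 mm = 3364.723/304.8 ft = 11.0391 ft.

11.04 ft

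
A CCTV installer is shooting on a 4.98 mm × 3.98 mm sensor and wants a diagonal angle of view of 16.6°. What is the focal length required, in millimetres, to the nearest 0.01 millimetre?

Sensor diagonal = √(4.98² + 3.98²) = √40.6408 ≈ 6.3750 mm.
From α = 2·arctan(d/2f) we get f = d / (2·tan(α/2)).
With d = 6.3750 mm and α/2 = 8.3°, tan(α/2) ≈ 0.14588, so f ≈ 6.3750 / 0.29177 ≈ 21.8496 mm.

21.85 mm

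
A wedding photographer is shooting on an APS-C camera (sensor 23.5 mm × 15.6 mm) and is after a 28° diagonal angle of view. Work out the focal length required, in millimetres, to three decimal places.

Sensor diagonal = √(23.5² + 15.6²) = √795.6100 ≈ 28.2066 mm.
From α = 2·arctan(d/2f) we get f = d / (2·tan(α/2)).
With d = 28.2066 mm and α/2 = 14°, tan(α/2) ≈ 0.24933, so f ≈ 28.2066 / 0.49866 ≈ 56.5652 mm.

56.565 mm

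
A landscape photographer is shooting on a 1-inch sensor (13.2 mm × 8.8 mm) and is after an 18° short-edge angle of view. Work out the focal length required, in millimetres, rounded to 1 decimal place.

27.8 mm

From α = 2·arctan(h/2f) we get f = h / (2·tan(α/2)).
With h = 8.8 mm and α/2 = 9°, tan(α/2) ≈ 0.15838, so f ≈ 8.8 / 0.31677 ≈ 27.7805 mm.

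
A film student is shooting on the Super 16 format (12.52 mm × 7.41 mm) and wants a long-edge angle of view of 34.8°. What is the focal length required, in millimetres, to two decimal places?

From α = 2·arctan(w/2f) we get f = w / (2·tan(α/2)).
With w = 12.52 mm and α/2 = 17.4°, tan(α/2) ≈ 0.31338, so f ≈ 12.52 / 0.62676 ≈ 19.9757 mm.

19.98 mm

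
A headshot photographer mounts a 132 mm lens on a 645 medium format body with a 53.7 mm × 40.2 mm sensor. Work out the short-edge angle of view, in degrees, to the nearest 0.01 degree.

Angle of view α = 2·arctan(h/2f) with h = 40.2 mm and f = 132 mm.
h/2f = 0.15227; arctan(0.15227) ≈ 8.6581°, so α ≈ 17.3162°.

17.32°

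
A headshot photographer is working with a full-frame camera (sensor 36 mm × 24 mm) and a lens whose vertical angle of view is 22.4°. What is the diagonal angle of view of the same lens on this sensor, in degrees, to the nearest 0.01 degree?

39.29°

From the vertical AOV: f = 24 / (2·tan(11.2°)) = 24 / 0.39601 ≈ 60.6044 mm.
Sensor diagonal = √(36² + 24²) = √1872.0000 ≈ 43.2666 mm.
Diagonal AOV = 2·arctan(43.2666 / (2 × 60.6044)) = 2·arctan(0.35696) ≈ 39.2890°.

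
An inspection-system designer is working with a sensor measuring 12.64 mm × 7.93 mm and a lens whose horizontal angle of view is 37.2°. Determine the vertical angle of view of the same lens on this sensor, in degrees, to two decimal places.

From the horizontal AOV: f = 12.64 / (2·tan(18.6°)) = 12.64 / 0.67307 ≈ 18.7795 mm.
Vertical AOV = 2·arctan(7.93 / (2 × 18.7795)) = 2·arctan(0.21113) ≈ 23.8440°.

23.84°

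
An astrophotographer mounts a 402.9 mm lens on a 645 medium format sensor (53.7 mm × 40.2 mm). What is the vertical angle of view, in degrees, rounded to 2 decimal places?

5.71°

Angle of view α = 2·arctan(h/2f) with h = 40.2 mm and f = 402.9 mm.
h/2f = 0.04989; arctan(0.04989) ≈ 2.8560°, so α ≈ 5.7120°.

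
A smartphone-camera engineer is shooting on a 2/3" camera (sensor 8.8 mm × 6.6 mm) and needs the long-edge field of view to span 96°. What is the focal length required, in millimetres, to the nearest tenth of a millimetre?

4.0 mm

From α = 2·arctan(w/2f) we get f = w / (2·tan(α/2)).
With w = 8.8 mm and α/2 = 48°, tan(α/2) ≈ 1.11061, so f ≈ 8.8 / 2.22123 ≈ 3.9618 mm.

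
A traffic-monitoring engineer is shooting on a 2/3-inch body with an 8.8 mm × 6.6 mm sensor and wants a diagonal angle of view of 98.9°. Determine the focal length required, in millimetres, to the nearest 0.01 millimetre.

Sensor diagonal = √(8.8² + 6.6²) = √121.0000 ≈ 11.0000 mm.
From α = 2·arctan(d/2f) we get f = d / (2·tan(α/2)).
With d = 11.0000 mm and α/2 = 49.45°, tan(α/2) ≈ 1.16878, so f ≈ 11.0000 / 2.33757 ≈ 4.7058 mm.

4.71 mm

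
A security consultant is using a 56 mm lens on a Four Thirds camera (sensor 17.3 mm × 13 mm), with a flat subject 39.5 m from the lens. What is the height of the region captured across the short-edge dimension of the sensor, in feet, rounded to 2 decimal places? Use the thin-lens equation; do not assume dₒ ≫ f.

dₒ: 39.5 m = 39500 mm.
Similar triangles through the lens centre give W/dₒ = h/dᵢ; with 1/f = 1/dₒ + 1/dᵢ this gives W = h·(dₒ − f)/f.
W = 13 mm × (39500 − 56) / 56 = 13 × 704.3571 ≈ 9156.643 mm = 9156.643/304.8 ft = 30.0415 ft.

30.04 ft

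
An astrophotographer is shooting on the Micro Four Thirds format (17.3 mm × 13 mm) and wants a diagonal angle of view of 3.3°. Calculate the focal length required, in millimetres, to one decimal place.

Sensor diagonal = √(17.3² + 13²) = √468.2900 ≈ 21.6400 mm.
From α = 2·arctan(d/2f) we get f = d / (2·tan(α/2)).
With d = 21.6400 mm and α/2 = 1.65°, tan(α/2) ≈ 0.02881, so f ≈ 21.6400 / 0.05761 ≈ 375.6177 mm.

375.6 mm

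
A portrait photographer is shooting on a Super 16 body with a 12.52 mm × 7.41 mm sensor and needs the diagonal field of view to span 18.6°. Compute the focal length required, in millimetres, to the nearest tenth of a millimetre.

Sensor diagonal = √(12.52² + 7.41²) = √211.6585 ≈ 14.5485 mm.
From α = 2·arctan(d/2f) we get f = d / (2·tan(α/2)).
With d = 14.5485 mm and α/2 = 9.3°, tan(α/2) ≈ 0.16376, so f ≈ 14.5485 / 0.32751 ≈ 44.4212 mm.

44.4 mm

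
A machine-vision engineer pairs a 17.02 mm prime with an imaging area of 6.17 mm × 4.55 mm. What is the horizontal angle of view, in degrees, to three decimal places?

Angle of view α = 2·arctan(w/2f) with w = 6.17 mm and f = 17.02 mm.
w/2f = 0.18126; arctan(0.18126) ≈ 10.2737°, so α ≈ 20.5475°.

20.547°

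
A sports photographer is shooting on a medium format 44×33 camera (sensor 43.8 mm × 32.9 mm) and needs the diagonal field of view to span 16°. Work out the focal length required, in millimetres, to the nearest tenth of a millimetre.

194.9 mm

Sensor diagonal = √(43.8² + 32.9²) = √3000.8500 ≈ 54.7800 mm.
From α = 2·arctan(d/2f) we get f = d / (2·tan(α/2)).
With d = 54.7800 mm and α/2 = 8°, tan(α/2) ≈ 0.14054, so f ≈ 54.7800 / 0.28108 ≈ 194.8900 mm.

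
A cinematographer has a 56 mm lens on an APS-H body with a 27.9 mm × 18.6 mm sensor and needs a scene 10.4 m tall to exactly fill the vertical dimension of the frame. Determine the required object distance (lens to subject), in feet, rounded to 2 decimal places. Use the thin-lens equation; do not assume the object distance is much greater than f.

102.91 ft

W: 10.4 m = 10400 mm.
Magnification m = h/W = dᵢ/dₒ; combined with 1/f = 1/dₒ + 1/dᵢ this gives dₒ = f·(1 + W/h).
dₒ = 56 mm × (1 + 10400/18.6) = 56 × 560.1398 ≈ 31367.828 mm = 31367.828/304.8 ft = 102.913 ft.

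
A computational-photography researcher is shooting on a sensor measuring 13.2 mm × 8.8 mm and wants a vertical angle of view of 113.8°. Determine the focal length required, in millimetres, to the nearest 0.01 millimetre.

From α = 2·arctan(h/2f) we get f = h / (2·tan(α/2)).
With h = 8.8 mm and α/2 = 56.9°, tan(α/2) ≈ 1.53400, so f ≈ 8.8 / 3.06799 ≈ 2.8683 mm.

2.87 mm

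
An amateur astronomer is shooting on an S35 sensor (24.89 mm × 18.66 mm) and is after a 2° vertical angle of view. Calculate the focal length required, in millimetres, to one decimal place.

534.5 mm

From α = 2·arctan(h/2f) we get f = h / (2·tan(α/2)).
With h = 18.66 mm and α/2 = 1°, tan(α/2) ≈ 0.01746, so f ≈ 18.66 / 0.03491 ≈ 534.5153 mm.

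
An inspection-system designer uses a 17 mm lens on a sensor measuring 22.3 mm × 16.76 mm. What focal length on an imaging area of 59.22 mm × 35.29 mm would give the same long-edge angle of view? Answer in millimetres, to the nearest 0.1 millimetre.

45.1 mm

Equal angle of view means equal width/f ratio, so f₂ = f₁ · (width₂/width₁) = 17 × 59.22/22.3.
f₂ = 17 × 2.65561 ≈ 45.145 mm.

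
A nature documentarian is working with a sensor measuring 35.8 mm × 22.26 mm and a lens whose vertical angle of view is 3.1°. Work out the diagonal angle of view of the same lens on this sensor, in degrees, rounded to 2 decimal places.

5.87°

From the vertical AOV: f = 22.26 / (2·tan(1.55°)) = 22.26 / 0.05412 ≈ 411.3203 mm.
Sensor diagonal = √(35.8² + 22.26²) = √1777.1476 ≈ 42.1562 mm.
Diagonal AOV = 2·arctan(42.1562 / (2 × 411.3203)) = 2·arctan(0.05125) ≈ 5.8671°.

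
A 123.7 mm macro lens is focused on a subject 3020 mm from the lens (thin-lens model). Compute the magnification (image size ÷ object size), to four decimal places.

Thin lens: 1/f = 1/dₒ + 1/dᵢ → 1/dᵢ = 1/123.7 − 1/3020 = 0.0077529 mm⁻¹, so dᵢ ≈ 128.9832 mm.
Magnification m = dᵢ/dₒ = 128.9832/3020 ≈ 0.04271.

0.0427×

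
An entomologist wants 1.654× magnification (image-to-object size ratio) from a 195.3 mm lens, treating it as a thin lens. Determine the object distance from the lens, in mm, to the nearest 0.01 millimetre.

313.38 mm

With m = dᵢ/dₒ and 1/f = 1/dₒ + 1/dᵢ, substituting dᵢ = m·dₒ gives 1/f = (1 + 1/m)/dₒ, hence dₒ = f·(1 + 1/m).
dₒ = 195.3 × (1 + 1/1.654) = 195.3 × 1.60459 ≈ 313.377 mm.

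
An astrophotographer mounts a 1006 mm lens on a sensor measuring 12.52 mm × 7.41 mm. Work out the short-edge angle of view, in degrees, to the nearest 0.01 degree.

0.42°

Angle of view α = 2·arctan(h/2f) with h = 7.41 mm and f = 1006 mm.
h/2f = 0.00368; arctan(0.00368) ≈ 0.2110°, so α ≈ 0.4220°.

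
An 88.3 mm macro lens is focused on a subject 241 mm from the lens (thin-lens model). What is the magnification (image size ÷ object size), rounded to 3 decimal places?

Thin lens: 1/f = 1/dₒ + 1/dᵢ → 1/dᵢ = 1/88.3 − 1/241 = 0.0071757 mm⁻¹, so dᵢ ≈ 139.3602 mm.
Magnification m = dᵢ/dₒ = 139.3602/241 ≈ 0.57826.

0.578×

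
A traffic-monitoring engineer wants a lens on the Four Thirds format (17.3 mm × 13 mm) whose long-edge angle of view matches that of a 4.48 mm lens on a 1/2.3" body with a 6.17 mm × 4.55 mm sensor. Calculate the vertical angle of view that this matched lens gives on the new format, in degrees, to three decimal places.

54.719°

Equal long-edge AOV ⇒ f₂ = f₁ · 17.3/6.17 = 4.48 × 2.80389 ≈ 12.5614 mm.
Vertical AOV on the new format = 2·arctan(13 / (2 × 12.5614)) = 2·arctan(0.51746) ≈ 54.7193°.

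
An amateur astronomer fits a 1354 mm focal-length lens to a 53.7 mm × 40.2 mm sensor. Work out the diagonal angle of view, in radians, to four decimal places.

0.0495 rad

Sensor diagonal = √(53.7² + 40.2²) = √4499.7300 ≈ 67.0800 mm.
Angle of view α = 2·arctan(d/2f) with d = 67.0800 mm and f = 1354 mm.
d/2f = 0.02477; arctan(0.02477) ≈ 0.0248 rad, so α ≈ 0.0495 rad.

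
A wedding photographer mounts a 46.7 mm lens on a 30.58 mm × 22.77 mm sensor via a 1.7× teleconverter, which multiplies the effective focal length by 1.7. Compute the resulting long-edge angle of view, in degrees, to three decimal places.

Effective focal length f = 46.7 × 1.7 = 79.39 mm.
α = 2·arctan(30.58 / (2 × 79.39)) = 2·arctan(0.19259) ≈ 21.8026°.

21.803°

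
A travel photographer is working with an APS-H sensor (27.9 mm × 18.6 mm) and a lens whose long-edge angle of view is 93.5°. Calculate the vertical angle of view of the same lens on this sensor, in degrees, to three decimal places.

70.649°

From the long-edge AOV: f = 27.9 / (2·tan(46.75°)) = 27.9 / 2.12606 ≈ 13.1228 mm.
Vertical AOV = 2·arctan(18.6 / (2 × 13.1228)) = 2·arctan(0.70869) ≈ 70.6495°.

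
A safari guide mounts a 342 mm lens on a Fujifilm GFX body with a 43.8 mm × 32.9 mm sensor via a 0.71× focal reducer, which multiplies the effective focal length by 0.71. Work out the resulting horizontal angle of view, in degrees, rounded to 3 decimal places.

10.307°

Effective focal length f = 342 × 0.71 = 242.82 mm.
α = 2·arctan(43.8 / (2 × 242.82)) = 2·arctan(0.09019) ≈ 10.3072°.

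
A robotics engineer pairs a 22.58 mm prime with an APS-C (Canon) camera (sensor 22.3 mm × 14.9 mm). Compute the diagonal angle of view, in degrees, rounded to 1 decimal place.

61.4°

Sensor diagonal = √(22.3² + 14.9²) = √719.3000 ≈ 26.8198 mm.
Angle of view α = 2·arctan(d/2f) with d = 26.8198 mm and f = 22.58 mm.
d/2f = 0.59388; arctan(0.59388) ≈ 30.7054°, so α ≈ 61.4107°.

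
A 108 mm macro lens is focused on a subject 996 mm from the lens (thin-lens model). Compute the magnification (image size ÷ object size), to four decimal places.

Thin lens: 1/f = 1/dₒ + 1/dᵢ → 1/dᵢ = 1/108 − 1/996 = 0.0082552 mm⁻¹, so dᵢ ≈ 121.1351 mm.
Magnification m = dᵢ/dₒ = 121.1351/996 ≈ 0.12162.

0.1216×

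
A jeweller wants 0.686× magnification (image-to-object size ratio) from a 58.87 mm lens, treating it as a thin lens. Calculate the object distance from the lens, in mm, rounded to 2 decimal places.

144.69 mm

With m = dᵢ/dₒ and 1/f = 1/dₒ + 1/dᵢ, substituting dᵢ = m·dₒ gives 1/f = (1 + 1/m)/dₒ, hence dₒ = f·(1 + 1/m).
dₒ = 58.87 × (1 + 1/0.686) = 58.87 × 2.45773 ≈ 144.686 mm.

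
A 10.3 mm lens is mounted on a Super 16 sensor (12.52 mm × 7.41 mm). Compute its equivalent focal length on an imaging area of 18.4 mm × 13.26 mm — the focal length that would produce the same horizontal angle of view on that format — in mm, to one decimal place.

Equal angle of view means equal width/f ratio, so f₂ = f₁ · (width₂/width₁) = 10.3 × 18.4/12.52.
f₂ = 10.3 × 1.46965 ≈ 15.137 mm.

15.1 mm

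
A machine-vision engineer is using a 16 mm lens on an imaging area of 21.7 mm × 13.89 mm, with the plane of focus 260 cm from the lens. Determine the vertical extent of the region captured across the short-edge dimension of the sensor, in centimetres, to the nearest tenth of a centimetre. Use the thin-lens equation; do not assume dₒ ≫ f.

dₒ: 260 cm = 2600 mm.
Similar triangles through the lens centre give W/dₒ = h/dᵢ; with 1/f = 1/dₒ + 1/dᵢ this gives W = h·(dₒ − f)/f.
W = 13.89 mm × (2600 − 16) / 16 = 13.89 × 161.5000 ≈ 2243.235 mm = 224.324 cm.

224.3 cm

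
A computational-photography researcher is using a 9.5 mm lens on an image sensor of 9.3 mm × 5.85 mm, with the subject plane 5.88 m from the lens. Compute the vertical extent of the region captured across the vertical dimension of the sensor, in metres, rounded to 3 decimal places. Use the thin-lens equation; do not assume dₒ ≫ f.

dₒ: 5.88 m = 5880 mm.
Similar triangles through the lens centre give W/dₒ = h/dᵢ; with 1/f = 1/dₒ + 1/dᵢ this gives W = h·(dₒ − f)/f.
W = 5.85 mm × (5880 − 9.5) / 9.5 = 5.85 × 617.9474 ≈ 3614.992 mm = 3.61499 m.

3.615 m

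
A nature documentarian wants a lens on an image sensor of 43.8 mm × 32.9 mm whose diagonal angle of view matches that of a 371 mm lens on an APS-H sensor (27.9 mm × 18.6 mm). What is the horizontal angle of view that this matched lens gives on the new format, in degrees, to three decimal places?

4.139°

Sensor diagonal = √(27.9² + 18.6²) = √1124.3700 ≈ 33.5316 mm.
Sensor diagonal = √(43.8² + 32.9²) = √3000.8500 ≈ 54.7800 mm.
Equal diagonal AOV ⇒ f₂ = f₁ · 54.7800/33.5316 = 371 × 1.63368 ≈ 606.0960 mm.
Horizontal AOV on the new format = 2·arctan(43.8 / (2 × 606.0960)) = 2·arctan(0.03613) ≈ 4.1387°.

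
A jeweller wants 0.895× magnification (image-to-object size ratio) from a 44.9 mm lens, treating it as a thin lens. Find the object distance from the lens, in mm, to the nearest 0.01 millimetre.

With m = dᵢ/dₒ and 1/f = 1/dₒ + 1/dᵢ, substituting dᵢ = m·dₒ gives 1/f = (1 + 1/m)/dₒ, hence dₒ = f·(1 + 1/m).
dₒ = 44.9 × (1 + 1/0.895) = 44.9 × 2.11732 ≈ 95.068 mm.

95.07 mm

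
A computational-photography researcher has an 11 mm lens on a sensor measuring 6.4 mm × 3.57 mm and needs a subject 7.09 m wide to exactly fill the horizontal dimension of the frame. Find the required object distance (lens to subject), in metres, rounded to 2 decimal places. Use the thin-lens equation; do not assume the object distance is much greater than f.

12.20 m

W: 7.09 m = 7090 mm.
Magnification m = w/W = dᵢ/dₒ; combined with 1/f = 1/dₒ + 1/dᵢ this gives dₒ = f·(1 + W/w).
dₒ = 11 mm × (1 + 7090/6.4) = 11 × 1108.8125 ≈ 12196.938 mm = 12.1969 m.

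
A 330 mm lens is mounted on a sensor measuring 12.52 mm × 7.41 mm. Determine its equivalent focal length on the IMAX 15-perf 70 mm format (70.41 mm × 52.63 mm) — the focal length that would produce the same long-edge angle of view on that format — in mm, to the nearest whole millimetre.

1856 mm

Equal angle of view means equal width/f ratio, so f₂ = f₁ · (width₂/width₁) = 330 × 70.41/12.52.
f₂ = 330 × 5.62380 ≈ 1855.855 mm.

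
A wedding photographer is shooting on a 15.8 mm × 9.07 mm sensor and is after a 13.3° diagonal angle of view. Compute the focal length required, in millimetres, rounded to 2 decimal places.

Sensor diagonal = √(15.8² + 9.07²) = √331.9049 ≈ 18.2183 mm.
From α = 2·arctan(d/2f) we get f = d / (2·tan(α/2)).
With d = 18.2183 mm and α/2 = 6.65°, tan(α/2) ≈ 0.11659, so f ≈ 18.2183 / 0.23318 ≈ 78.1307 mm.

78.13 mm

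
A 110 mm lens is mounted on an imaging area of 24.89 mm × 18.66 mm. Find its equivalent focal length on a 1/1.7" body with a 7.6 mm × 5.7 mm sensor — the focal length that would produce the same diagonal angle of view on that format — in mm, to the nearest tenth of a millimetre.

33.6 mm

Sensor diagonal = √(24.89² + 18.66²) = √967.7077 ≈ 31.1080 mm.
Sensor diagonal = √(7.6² + 5.7²) = √90.2500 ≈ 9.5000 mm.
Equal angle of view means equal diagonal/f ratio, so f₂ = f₁ · (diagonal₂/diagonal₁) = 110 × 9.5000/31.1080.
f₂ = 110 × 0.30539 ≈ 33.593 mm.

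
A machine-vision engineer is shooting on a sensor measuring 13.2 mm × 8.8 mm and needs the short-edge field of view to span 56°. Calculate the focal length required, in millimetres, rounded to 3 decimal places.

8.275 mm

From α = 2·arctan(h/2f) we get f = h / (2·tan(α/2)).
With h = 8.8 mm and α/2 = 28°, tan(α/2) ≈ 0.53171, so f ≈ 8.8 / 1.06342 ≈ 8.2752 mm.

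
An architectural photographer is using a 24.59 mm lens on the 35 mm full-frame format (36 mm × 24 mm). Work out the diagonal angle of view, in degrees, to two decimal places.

82.68°

Sensor diagonal = √(36² + 24²) = √1872.0000 ≈ 43.2666 mm.
Angle of view α = 2·arctan(d/2f) with d = 43.2666 mm and f = 24.59 mm.
d/2f = 0.87976; arctan(0.87976) ≈ 41.3400°, so α ≈ 82.6801°.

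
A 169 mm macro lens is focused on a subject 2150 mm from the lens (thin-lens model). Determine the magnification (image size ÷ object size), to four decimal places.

0.0853×

Thin lens: 1/f = 1/dₒ + 1/dᵢ → 1/dᵢ = 1/169 − 1/2150 = 0.0054520 mm⁻¹, so dᵢ ≈ 183.4175 mm.
Magnification m = dᵢ/dₒ = 183.4175/2150 ≈ 0.08531.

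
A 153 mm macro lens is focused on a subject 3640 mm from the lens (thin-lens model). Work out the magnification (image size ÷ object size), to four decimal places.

0.0439×

Thin lens: 1/f = 1/dₒ + 1/dᵢ → 1/dᵢ = 1/153 − 1/3640 = 0.0062612 mm⁻¹, so dᵢ ≈ 159.7132 mm.
Magnification m = dᵢ/dₒ = 159.7132/3640 ≈ 0.04388.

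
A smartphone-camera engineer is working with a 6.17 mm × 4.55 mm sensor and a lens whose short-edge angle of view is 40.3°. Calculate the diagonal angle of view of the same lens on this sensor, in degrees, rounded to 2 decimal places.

63.45°

From the short-edge AOV: f = 4.55 / (2·tan(20.15°)) = 4.55 / 0.73388 ≈ 6.2000 mm.
Sensor diagonal = √(6.17² + 4.55²) = √58.7714 ≈ 7.6663 mm.
Diagonal AOV = 2·arctan(7.6663 / (2 × 6.2000)) = 2·arctan(0.61825) ≈ 63.4529°.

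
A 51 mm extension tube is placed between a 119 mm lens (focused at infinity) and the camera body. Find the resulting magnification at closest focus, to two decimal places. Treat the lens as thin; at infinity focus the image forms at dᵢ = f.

The tube moves the image plane from f to f + e, so dᵢ = 119 + 51 = 170 mm. Focus is achieved when 1/f = 1/dₒ + 1/dᵢ, giving dₒ = 1/(1/f − 1/(f+e)).
Magnification m = dᵢ/dₒ = (f+e)·(1/f − 1/(f+e)) = e/f = 51/119 ≈ 0.4286.

0.43×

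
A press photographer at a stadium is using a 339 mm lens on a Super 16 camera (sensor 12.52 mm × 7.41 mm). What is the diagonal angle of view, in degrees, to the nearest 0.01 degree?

2.46°

Sensor diagonal = √(12.52² + 7.41²) = √211.6585 ≈ 14.5485 mm.
Angle of view α = 2·arctan(d/2f) with d = 14.5485 mm and f = 339 mm.
d/2f = 0.02146; arctan(0.02146) ≈ 1.2293°, so α ≈ 2.4585°.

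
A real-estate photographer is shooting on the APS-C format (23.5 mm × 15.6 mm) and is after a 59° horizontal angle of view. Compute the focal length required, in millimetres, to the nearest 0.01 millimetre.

20.77 mm

From α = 2·arctan(w/2f) we get f = w / (2·tan(α/2)).
With w = 23.5 mm and α/2 = 29.5°, tan(α/2) ≈ 0.56577, so f ≈ 23.5 / 1.13155 ≈ 20.7681 mm.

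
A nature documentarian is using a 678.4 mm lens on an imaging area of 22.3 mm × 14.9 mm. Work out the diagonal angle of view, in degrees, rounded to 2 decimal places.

2.26°

Sensor diagonal = √(22.3² + 14.9²) = √719.3000 ≈ 26.8198 mm.
Angle of view α = 2·arctan(d/2f) with d = 26.8198 mm and f = 678.4 mm.
d/2f = 0.01977; arctan(0.01977) ≈ 1.1324°, so α ≈ 2.2648°.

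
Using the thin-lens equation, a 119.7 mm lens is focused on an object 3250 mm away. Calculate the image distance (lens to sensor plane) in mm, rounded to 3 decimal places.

1/dᵢ = 1/f − 1/dₒ = 1/119.7 − 1/3250 = 0.0080465 mm⁻¹.
dᵢ = 1/0.0080465 ≈ 124.2772 mm.

124.277 mm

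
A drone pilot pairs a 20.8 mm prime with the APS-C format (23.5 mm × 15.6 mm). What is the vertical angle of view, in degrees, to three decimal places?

Angle of view α = 2·arctan(h/2f) with h = 15.6 mm and f = 20.8 mm.
h/2f = 0.37500; arctan(0.37500) ≈ 20.5560°, so α ≈ 41.1121°.

41.112°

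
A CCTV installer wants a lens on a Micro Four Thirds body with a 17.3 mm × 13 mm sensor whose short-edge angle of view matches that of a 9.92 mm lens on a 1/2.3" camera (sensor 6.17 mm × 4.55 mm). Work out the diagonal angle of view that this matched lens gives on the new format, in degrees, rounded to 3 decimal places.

Equal short-edge AOV ⇒ f₂ = f₁ · 13/4.55 = 9.92 × 2.85714 ≈ 28.3429 mm.
Sensor diagonal = √(17.3² + 13²) = √468.2900 ≈ 21.6400 mm.
Diagonal AOV on the new format = 2·arctan(21.6400 / (2 × 28.3429)) = 2·arctan(0.38175) ≈ 41.7891°.

41.789°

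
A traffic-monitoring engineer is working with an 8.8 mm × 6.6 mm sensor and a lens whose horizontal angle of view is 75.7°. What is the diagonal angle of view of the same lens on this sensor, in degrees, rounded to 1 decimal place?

From the horizontal AOV: f = 8.8 / (2·tan(37.85°)) = 8.8 / 1.55416 ≈ 5.6622 mm.
Sensor diagonal = √(8.8² + 6.6²) = √121.0000 ≈ 11.0000 mm.
Diagonal AOV = 2·arctan(11.0000 / (2 × 5.6622)) = 2·arctan(0.97135) ≈ 88.3346°.

88.3°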